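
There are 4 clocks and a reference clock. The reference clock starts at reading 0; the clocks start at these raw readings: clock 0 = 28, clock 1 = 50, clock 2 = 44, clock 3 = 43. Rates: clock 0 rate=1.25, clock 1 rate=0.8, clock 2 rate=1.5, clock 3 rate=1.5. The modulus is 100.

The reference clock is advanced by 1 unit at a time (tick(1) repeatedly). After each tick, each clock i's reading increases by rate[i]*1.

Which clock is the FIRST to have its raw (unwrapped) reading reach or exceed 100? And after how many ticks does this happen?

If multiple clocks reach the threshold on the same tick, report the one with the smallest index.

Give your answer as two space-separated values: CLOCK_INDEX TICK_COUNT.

clock 0: start=28, rate=1.25, needs 100-28 = 72; ticks = ceil(72/1.25) = ceil(57.6000) = 58; reading at tick 58 = 28 + 1.25*58 = 100.5000
clock 1: start=50, rate=0.8, needs 100-50 = 50; ticks = ceil(50/0.8) = ceil(62.5000) = 63; reading at tick 63 = 50 + 0.8*63 = 100.4000
clock 2: start=44, rate=1.5, needs 100-44 = 56; ticks = ceil(56/1.5) = ceil(37.3333) = 38; reading at tick 38 = 44 + 1.5*38 = 101.0000
clock 3: start=43, rate=1.5, needs 100-43 = 57; ticks = ceil(57/1.5) = ceil(38.0000) = 38; reading at tick 38 = 43 + 1.5*38 = 100.0000
Minimum tick count = 38; winners = [2, 3]; smallest index = 2

Answer: 2 38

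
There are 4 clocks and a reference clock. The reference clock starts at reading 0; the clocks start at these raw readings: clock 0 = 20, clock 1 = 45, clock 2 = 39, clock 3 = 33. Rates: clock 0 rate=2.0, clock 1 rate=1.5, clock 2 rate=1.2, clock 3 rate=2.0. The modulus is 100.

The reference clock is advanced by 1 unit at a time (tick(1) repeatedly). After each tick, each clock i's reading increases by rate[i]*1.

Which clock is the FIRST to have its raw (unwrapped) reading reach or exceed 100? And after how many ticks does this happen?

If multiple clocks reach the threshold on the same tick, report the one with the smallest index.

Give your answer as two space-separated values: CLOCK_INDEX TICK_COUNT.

clock 0: start=20, rate=2.0, needs 100-20 = 80; ticks = ceil(80/2.0) = ceil(40.0000) = 40; reading at tick 40 = 20 + 2.0*40 = 100.0000
clock 1: start=45, rate=1.5, needs 100-45 = 55; ticks = ceil(55/1.5) = ceil(36.6667) = 37; reading at tick 37 = 45 + 1.5*37 = 100.5000
clock 2: start=39, rate=1.2, needs 100-39 = 61; ticks = ceil(61/1.2) = ceil(50.8333) = 51; reading at tick 51 = 39 + 1.2*51 = 100.2000
clock 3: start=33, rate=2.0, needs 100-33 = 67; ticks = ceil(67/2.0) = ceil(33.5000) = 34; reading at tick 34 = 33 + 2.0*34 = 101.0000
Minimum tick count = 34; winners = [3]; smallest index = 3

Answer: 3 34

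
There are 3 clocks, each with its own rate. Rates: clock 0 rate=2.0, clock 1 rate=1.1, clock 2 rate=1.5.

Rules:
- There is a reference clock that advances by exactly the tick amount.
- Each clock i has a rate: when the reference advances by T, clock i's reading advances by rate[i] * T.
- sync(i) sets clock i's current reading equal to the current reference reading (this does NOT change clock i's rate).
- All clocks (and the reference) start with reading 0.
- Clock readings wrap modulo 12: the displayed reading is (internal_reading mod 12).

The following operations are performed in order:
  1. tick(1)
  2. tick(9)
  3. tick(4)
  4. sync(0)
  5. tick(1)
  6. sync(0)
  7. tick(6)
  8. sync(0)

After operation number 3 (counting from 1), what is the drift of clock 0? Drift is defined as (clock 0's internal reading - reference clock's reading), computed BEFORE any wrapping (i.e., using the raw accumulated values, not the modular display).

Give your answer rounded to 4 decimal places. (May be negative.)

After op 1 tick(1): ref=1.0000 raw=[2.0000 1.1000 1.5000]
After op 2 tick(9): ref=10.0000 raw=[20.0000 11.0000 15.0000]
After op 3 tick(4): ref=14.0000 raw=[28.0000 15.4000 21.0000]
Drift of clock 0 after op 3: 28.0000 - 14.0000 = 14.0000

Answer: 14.0000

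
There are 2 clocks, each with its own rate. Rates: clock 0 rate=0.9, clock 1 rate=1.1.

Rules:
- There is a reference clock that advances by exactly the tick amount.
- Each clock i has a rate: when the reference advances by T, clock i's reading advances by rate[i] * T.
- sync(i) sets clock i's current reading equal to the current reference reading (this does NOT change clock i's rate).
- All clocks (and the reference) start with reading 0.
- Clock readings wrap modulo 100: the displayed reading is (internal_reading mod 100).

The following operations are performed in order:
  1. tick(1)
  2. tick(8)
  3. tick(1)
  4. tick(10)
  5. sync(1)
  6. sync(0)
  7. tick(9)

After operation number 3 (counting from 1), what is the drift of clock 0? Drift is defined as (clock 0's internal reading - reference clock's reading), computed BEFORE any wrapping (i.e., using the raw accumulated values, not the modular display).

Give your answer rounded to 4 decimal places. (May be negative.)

Answer: -1.0000

Derivation:
After op 1 tick(1): ref=1.0000 raw=[0.9000 1.1000]
After op 2 tick(8): ref=9.0000 raw=[8.1000 9.9000]
After op 3 tick(1): ref=10.0000 raw=[9.0000 11.0000]
Drift of clock 0 after op 3: 9.0000 - 10.0000 = -1.0000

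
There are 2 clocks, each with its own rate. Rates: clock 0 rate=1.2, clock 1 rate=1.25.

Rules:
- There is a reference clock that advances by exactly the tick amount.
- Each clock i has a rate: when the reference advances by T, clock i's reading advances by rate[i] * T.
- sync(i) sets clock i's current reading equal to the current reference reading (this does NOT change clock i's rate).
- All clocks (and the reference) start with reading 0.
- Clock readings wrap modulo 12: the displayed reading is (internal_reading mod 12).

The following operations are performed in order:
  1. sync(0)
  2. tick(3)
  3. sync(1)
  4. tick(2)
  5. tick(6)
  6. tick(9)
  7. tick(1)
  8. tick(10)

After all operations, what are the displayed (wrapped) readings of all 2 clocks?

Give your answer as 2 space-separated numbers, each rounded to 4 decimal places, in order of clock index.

Answer: 1.2000 2.0000

Derivation:
After op 1 sync(0): ref=0.0000 raw=[0.0000 0.0000]
After op 2 tick(3): ref=3.0000 raw=[3.6000 3.7500]
After op 3 sync(1): ref=3.0000 raw=[3.6000 3.0000]
After op 4 tick(2): ref=5.0000 raw=[6.0000 5.5000]
After op 5 tick(6): ref=11.0000 raw=[13.2000 13.0000]
After op 6 tick(9): ref=20.0000 raw=[24.0000 24.2500]
After op 7 tick(1): ref=21.0000 raw=[25.2000 25.5000]
After op 8 tick(10): ref=31.0000 raw=[37.2000 38.0000]
Wrap final raw readings (mod 12): 37.2000 mod 12 = 1.2000; 38.0000 mod 12 = 2.0000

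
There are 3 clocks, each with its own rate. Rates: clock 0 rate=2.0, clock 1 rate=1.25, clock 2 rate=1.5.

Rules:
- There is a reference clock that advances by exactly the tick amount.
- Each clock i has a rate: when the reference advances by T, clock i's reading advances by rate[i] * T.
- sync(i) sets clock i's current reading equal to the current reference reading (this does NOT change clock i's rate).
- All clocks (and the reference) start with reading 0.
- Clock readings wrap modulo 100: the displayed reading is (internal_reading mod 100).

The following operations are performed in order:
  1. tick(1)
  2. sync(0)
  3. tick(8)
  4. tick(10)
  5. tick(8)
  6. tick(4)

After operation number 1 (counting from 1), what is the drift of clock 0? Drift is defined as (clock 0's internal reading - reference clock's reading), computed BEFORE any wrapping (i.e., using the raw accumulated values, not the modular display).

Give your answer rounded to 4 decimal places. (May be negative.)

Answer: 1.0000

Derivation:
After op 1 tick(1): ref=1.0000 raw=[2.0000 1.2500 1.5000]
Drift of clock 0 after op 1: 2.0000 - 1.0000 = 1.0000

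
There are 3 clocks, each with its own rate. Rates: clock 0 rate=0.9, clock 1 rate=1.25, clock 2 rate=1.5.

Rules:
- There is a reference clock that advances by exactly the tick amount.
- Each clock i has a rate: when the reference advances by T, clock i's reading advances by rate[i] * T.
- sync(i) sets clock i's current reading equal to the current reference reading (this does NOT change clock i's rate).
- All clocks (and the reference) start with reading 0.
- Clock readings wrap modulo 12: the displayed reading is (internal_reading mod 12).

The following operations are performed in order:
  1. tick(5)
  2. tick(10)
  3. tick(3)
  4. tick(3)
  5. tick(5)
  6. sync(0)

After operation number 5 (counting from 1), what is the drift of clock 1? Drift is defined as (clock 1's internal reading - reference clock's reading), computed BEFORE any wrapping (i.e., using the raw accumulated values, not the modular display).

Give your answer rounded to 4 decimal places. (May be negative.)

After op 1 tick(5): ref=5.0000 raw=[4.5000 6.2500 7.5000]
After op 2 tick(10): ref=15.0000 raw=[13.5000 18.7500 22.5000]
After op 3 tick(3): ref=18.0000 raw=[16.2000 22.5000 27.0000]
After op 4 tick(3): ref=21.0000 raw=[18.9000 26.2500 31.5000]
After op 5 tick(5): ref=26.0000 raw=[23.4000 32.5000 39.0000]
Drift of clock 1 after op 5: 32.5000 - 26.0000 = 6.5000

Answer: 6.5000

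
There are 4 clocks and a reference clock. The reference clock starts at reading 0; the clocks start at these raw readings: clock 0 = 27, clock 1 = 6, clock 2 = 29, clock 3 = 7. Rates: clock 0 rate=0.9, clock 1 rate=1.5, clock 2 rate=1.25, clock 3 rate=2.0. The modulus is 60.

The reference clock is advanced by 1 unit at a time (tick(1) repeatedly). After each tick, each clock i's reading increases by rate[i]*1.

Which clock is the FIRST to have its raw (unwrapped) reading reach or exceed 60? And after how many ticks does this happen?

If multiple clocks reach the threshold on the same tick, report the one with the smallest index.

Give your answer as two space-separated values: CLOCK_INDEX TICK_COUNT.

Answer: 2 25

Derivation:
clock 0: start=27, rate=0.9, needs 60-27 = 33; ticks = ceil(33/0.9) = ceil(36.6667) = 37; reading at tick 37 = 27 + 0.9*37 = 60.3000
clock 1: start=6, rate=1.5, needs 60-6 = 54; ticks = ceil(54/1.5) = ceil(36.0000) = 36; reading at tick 36 = 6 + 1.5*36 = 60.0000
clock 2: start=29, rate=1.25, needs 60-29 = 31; ticks = ceil(31/1.25) = ceil(24.8000) = 25; reading at tick 25 = 29 + 1.25*25 = 60.2500
clock 3: start=7, rate=2.0, needs 60-7 = 53; ticks = ceil(53/2.0) = ceil(26.5000) = 27; reading at tick 27 = 7 + 2.0*27 = 61.0000
Minimum tick count = 25; winners = [2]; smallest index = 2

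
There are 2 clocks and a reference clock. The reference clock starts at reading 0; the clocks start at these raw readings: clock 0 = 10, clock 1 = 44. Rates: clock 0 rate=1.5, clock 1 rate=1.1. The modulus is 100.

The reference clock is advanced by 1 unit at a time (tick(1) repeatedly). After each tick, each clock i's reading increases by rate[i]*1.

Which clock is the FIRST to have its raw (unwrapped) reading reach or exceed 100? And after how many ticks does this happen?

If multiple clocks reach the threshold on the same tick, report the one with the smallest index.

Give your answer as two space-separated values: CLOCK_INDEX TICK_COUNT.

clock 0: start=10, rate=1.5, needs 100-10 = 90; ticks = ceil(90/1.5) = ceil(60.0000) = 60; reading at tick 60 = 10 + 1.5*60 = 100.0000
clock 1: start=44, rate=1.1, needs 100-44 = 56; ticks = ceil(56/1.1) = ceil(50.9091) = 51; reading at tick 51 = 44 + 1.1*51 = 100.1000
Minimum tick count = 51; winners = [1]; smallest index = 1

Answer: 1 51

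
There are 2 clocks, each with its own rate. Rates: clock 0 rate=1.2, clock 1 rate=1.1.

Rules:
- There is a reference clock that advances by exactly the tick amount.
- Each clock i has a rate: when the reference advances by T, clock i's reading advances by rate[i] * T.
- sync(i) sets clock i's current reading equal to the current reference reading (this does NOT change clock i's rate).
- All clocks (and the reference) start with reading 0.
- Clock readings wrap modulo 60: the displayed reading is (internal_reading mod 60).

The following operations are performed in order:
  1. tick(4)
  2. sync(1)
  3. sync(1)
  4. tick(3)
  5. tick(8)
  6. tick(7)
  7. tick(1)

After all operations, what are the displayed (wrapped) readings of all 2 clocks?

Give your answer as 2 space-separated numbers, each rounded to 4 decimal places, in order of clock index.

Answer: 27.6000 24.9000

Derivation:
After op 1 tick(4): ref=4.0000 raw=[4.8000 4.4000]
After op 2 sync(1): ref=4.0000 raw=[4.8000 4.0000]
After op 3 sync(1): ref=4.0000 raw=[4.8000 4.0000]
After op 4 tick(3): ref=7.0000 raw=[8.4000 7.3000]
After op 5 tick(8): ref=15.0000 raw=[18.0000 16.1000]
After op 6 tick(7): ref=22.0000 raw=[26.4000 23.8000]
After op 7 tick(1): ref=23.0000 raw=[27.6000 24.9000]
Wrap final raw readings (mod 60): 27.6000 mod 60 = 27.6000; 24.9000 mod 60 = 24.9000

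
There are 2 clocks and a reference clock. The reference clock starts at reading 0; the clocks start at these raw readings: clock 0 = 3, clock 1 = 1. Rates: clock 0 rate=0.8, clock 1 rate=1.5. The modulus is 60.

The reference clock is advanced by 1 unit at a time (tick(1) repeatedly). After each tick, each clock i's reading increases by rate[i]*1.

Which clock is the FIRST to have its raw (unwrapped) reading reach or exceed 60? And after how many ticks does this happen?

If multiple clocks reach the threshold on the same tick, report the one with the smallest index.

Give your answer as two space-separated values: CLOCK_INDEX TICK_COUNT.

Answer: 1 40

Derivation:
clock 0: start=3, rate=0.8, needs 60-3 = 57; ticks = ceil(57/0.8) = ceil(71.2500) = 72; reading at tick 72 = 3 + 0.8*72 = 60.6000
clock 1: start=1, rate=1.5, needs 60-1 = 59; ticks = ceil(59/1.5) = ceil(39.3333) = 40; reading at tick 40 = 1 + 1.5*40 = 61.0000
Minimum tick count = 40; winners = [1]; smallest index = 1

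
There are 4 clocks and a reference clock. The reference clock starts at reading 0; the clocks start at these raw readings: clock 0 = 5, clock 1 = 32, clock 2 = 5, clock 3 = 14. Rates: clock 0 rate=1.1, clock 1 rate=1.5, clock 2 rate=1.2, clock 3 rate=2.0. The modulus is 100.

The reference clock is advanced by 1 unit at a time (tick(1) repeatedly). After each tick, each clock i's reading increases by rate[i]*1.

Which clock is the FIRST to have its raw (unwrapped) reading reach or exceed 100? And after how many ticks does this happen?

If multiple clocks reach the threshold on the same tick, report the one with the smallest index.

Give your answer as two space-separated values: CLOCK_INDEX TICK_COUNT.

clock 0: start=5, rate=1.1, needs 100-5 = 95; ticks = ceil(95/1.1) = ceil(86.3636) = 87; reading at tick 87 = 5 + 1.1*87 = 100.7000
clock 1: start=32, rate=1.5, needs 100-32 = 68; ticks = ceil(68/1.5) = ceil(45.3333) = 46; reading at tick 46 = 32 + 1.5*46 = 101.0000
clock 2: start=5, rate=1.2, needs 100-5 = 95; ticks = ceil(95/1.2) = ceil(79.1667) = 80; reading at tick 80 = 5 + 1.2*80 = 101.0000
clock 3: start=14, rate=2.0, needs 100-14 = 86; ticks = ceil(86/2.0) = ceil(43.0000) = 43; reading at tick 43 = 14 + 2.0*43 = 100.0000
Minimum tick count = 43; winners = [3]; smallest index = 3

Answer: 3 43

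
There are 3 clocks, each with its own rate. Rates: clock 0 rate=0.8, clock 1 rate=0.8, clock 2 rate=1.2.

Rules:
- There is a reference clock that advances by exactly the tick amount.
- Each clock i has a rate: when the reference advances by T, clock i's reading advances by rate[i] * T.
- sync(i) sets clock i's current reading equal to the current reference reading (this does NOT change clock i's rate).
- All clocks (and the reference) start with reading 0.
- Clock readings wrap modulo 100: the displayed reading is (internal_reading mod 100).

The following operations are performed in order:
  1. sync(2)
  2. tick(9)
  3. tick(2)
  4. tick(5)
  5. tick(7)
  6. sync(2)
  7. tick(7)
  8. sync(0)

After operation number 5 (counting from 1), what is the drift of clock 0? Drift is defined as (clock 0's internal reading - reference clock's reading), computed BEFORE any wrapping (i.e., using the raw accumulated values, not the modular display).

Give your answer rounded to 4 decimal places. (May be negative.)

Answer: -4.6000

Derivation:
After op 1 sync(2): ref=0.0000 raw=[0.0000 0.0000 0.0000]
After op 2 tick(9): ref=9.0000 raw=[7.2000 7.2000 10.8000]
After op 3 tick(2): ref=11.0000 raw=[8.8000 8.8000 13.2000]
After op 4 tick(5): ref=16.0000 raw=[12.8000 12.8000 19.2000]
After op 5 tick(7): ref=23.0000 raw=[18.4000 18.4000 27.6000]
Drift of clock 0 after op 5: 18.4000 - 23.0000 = -4.6000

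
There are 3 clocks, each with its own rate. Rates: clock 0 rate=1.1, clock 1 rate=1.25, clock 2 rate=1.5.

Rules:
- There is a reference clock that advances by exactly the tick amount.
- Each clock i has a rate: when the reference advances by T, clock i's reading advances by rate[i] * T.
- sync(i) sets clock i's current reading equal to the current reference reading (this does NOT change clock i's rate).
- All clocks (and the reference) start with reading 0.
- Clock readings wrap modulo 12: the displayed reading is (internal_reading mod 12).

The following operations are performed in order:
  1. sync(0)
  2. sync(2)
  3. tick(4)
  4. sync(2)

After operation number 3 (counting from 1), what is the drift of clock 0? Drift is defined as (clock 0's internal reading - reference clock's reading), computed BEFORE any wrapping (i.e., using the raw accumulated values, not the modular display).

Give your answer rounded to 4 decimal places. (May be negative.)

Answer: 0.4000

Derivation:
After op 1 sync(0): ref=0.0000 raw=[0.0000 0.0000 0.0000]
After op 2 sync(2): ref=0.0000 raw=[0.0000 0.0000 0.0000]
After op 3 tick(4): ref=4.0000 raw=[4.4000 5.0000 6.0000]
Drift of clock 0 after op 3: 4.4000 - 4.0000 = 0.4000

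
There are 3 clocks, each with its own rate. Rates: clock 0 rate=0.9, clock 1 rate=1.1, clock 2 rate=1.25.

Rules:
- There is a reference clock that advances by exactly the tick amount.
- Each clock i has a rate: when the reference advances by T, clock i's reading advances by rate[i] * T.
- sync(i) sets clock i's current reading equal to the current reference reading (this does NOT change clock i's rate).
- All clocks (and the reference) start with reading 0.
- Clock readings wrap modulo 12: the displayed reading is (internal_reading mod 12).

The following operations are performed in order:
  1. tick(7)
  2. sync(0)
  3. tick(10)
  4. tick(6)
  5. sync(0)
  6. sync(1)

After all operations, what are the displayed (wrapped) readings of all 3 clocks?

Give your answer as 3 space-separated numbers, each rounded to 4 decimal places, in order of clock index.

After op 1 tick(7): ref=7.0000 raw=[6.3000 7.7000 8.7500]
After op 2 sync(0): ref=7.0000 raw=[7.0000 7.7000 8.7500]
After op 3 tick(10): ref=17.0000 raw=[16.0000 18.7000 21.2500]
After op 4 tick(6): ref=23.0000 raw=[21.4000 25.3000 28.7500]
After op 5 sync(0): ref=23.0000 raw=[23.0000 25.3000 28.7500]
After op 6 sync(1): ref=23.0000 raw=[23.0000 23.0000 28.7500]
Wrap final raw readings (mod 12): 23.0000 mod 12 = 11.0000; 23.0000 mod 12 = 11.0000; 28.7500 mod 12 = 4.7500

Answer: 11.0000 11.0000 4.7500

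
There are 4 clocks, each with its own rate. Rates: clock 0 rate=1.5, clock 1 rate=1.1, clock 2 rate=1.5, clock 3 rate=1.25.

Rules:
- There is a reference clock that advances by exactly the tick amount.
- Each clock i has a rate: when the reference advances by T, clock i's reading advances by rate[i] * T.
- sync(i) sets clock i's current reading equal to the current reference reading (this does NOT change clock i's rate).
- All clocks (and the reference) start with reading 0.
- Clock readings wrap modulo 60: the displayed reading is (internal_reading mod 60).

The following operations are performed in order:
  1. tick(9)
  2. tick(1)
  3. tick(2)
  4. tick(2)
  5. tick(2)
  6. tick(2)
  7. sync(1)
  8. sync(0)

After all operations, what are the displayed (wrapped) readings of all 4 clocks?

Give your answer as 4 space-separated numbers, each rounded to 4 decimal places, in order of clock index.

Answer: 18.0000 18.0000 27.0000 22.5000

Derivation:
After op 1 tick(9): ref=9.0000 raw=[13.5000 9.9000 13.5000 11.2500]
After op 2 tick(1): ref=10.0000 raw=[15.0000 11.0000 15.0000 12.5000]
After op 3 tick(2): ref=12.0000 raw=[18.0000 13.2000 18.0000 15.0000]
After op 4 tick(2): ref=14.0000 raw=[21.0000 15.4000 21.0000 17.5000]
After op 5 tick(2): ref=16.0000 raw=[24.0000 17.6000 24.0000 20.0000]
After op 6 tick(2): ref=18.0000 raw=[27.0000 19.8000 27.0000 22.5000]
After op 7 sync(1): ref=18.0000 raw=[27.0000 18.0000 27.0000 22.5000]
After op 8 sync(0): ref=18.0000 raw=[18.0000 18.0000 27.0000 22.5000]
Wrap final raw readings (mod 60): 18.0000 mod 60 = 18.0000; 18.0000 mod 60 = 18.0000; 27.0000 mod 60 = 27.0000; 22.5000 mod 60 = 22.5000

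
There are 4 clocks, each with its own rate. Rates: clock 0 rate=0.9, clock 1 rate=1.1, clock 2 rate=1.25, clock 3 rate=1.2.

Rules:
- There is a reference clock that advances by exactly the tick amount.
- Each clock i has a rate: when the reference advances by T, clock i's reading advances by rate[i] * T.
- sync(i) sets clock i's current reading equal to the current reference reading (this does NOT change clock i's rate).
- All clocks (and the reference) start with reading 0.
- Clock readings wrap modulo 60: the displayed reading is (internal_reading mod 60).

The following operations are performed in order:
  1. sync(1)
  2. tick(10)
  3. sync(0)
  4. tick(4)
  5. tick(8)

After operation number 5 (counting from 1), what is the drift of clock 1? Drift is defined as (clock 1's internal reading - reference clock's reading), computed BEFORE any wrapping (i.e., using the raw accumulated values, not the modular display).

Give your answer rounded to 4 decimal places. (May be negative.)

After op 1 sync(1): ref=0.0000 raw=[0.0000 0.0000 0.0000 0.0000]
After op 2 tick(10): ref=10.0000 raw=[9.0000 11.0000 12.5000 12.0000]
After op 3 sync(0): ref=10.0000 raw=[10.0000 11.0000 12.5000 12.0000]
After op 4 tick(4): ref=14.0000 raw=[13.6000 15.4000 17.5000 16.8000]
After op 5 tick(8): ref=22.0000 raw=[20.8000 24.2000 27.5000 26.4000]
Drift of clock 1 after op 5: 24.2000 - 22.0000 = 2.2000

Answer: 2.2000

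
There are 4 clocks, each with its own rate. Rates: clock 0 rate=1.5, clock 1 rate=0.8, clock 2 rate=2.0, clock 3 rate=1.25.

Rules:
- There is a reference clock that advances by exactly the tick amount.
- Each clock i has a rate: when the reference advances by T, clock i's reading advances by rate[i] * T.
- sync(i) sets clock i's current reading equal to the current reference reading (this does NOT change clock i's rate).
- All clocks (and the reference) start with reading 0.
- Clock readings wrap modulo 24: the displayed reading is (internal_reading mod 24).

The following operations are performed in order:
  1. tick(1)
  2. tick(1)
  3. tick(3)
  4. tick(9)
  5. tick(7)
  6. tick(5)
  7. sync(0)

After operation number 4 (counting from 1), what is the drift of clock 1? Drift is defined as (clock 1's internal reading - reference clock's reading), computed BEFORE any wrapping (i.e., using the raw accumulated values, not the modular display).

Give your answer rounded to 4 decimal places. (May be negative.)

Answer: -2.8000

Derivation:
After op 1 tick(1): ref=1.0000 raw=[1.5000 0.8000 2.0000 1.2500]
After op 2 tick(1): ref=2.0000 raw=[3.0000 1.6000 4.0000 2.5000]
After op 3 tick(3): ref=5.0000 raw=[7.5000 4.0000 10.0000 6.2500]
After op 4 tick(9): ref=14.0000 raw=[21.0000 11.2000 28.0000 17.5000]
Drift of clock 1 after op 4: 11.2000 - 14.0000 = -2.8000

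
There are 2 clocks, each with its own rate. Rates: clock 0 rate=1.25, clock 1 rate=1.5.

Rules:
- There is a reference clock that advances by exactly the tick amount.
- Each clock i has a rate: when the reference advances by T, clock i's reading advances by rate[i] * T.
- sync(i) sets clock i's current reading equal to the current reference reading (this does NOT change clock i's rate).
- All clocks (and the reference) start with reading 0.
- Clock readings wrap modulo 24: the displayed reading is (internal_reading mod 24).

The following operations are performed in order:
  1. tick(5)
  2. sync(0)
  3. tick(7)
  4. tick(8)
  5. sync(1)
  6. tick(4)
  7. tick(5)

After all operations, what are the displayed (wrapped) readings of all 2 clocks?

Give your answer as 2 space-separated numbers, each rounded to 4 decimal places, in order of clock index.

Answer: 11.0000 9.5000

Derivation:
After op 1 tick(5): ref=5.0000 raw=[6.2500 7.5000]
After op 2 sync(0): ref=5.0000 raw=[5.0000 7.5000]
After op 3 tick(7): ref=12.0000 raw=[13.7500 18.0000]
After op 4 tick(8): ref=20.0000 raw=[23.7500 30.0000]
After op 5 sync(1): ref=20.0000 raw=[23.7500 20.0000]
After op 6 tick(4): ref=24.0000 raw=[28.7500 26.0000]
After op 7 tick(5): ref=29.0000 raw=[35.0000 33.5000]
Wrap final raw readings (mod 24): 35.0000 mod 24 = 11.0000; 33.5000 mod 24 = 9.5000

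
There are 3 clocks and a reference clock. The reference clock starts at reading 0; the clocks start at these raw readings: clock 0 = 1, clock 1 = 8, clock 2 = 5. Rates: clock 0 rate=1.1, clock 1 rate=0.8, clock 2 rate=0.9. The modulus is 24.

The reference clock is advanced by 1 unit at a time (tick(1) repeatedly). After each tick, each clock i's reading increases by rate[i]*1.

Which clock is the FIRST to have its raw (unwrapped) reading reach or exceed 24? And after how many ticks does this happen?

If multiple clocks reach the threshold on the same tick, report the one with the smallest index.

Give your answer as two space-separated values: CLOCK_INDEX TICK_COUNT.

clock 0: start=1, rate=1.1, needs 24-1 = 23; ticks = ceil(23/1.1) = ceil(20.9091) = 21; reading at tick 21 = 1 + 1.1*21 = 24.1000
clock 1: start=8, rate=0.8, needs 24-8 = 16; ticks = ceil(16/0.8) = ceil(20.0000) = 20; reading at tick 20 = 8 + 0.8*20 = 24.0000
clock 2: start=5, rate=0.9, needs 24-5 = 19; ticks = ceil(19/0.9) = ceil(21.1111) = 22; reading at tick 22 = 5 + 0.9*22 = 24.8000
Minimum tick count = 20; winners = [1]; smallest index = 1

Answer: 1 20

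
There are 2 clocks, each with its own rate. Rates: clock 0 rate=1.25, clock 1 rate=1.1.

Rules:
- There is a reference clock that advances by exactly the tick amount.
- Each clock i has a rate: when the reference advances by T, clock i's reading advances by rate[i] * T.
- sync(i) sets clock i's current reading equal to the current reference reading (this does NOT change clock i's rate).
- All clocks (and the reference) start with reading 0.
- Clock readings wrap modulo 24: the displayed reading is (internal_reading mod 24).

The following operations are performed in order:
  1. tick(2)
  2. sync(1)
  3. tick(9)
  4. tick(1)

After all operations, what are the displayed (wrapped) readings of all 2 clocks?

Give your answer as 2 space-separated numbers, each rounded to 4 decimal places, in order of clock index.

After op 1 tick(2): ref=2.0000 raw=[2.5000 2.2000]
After op 2 sync(1): ref=2.0000 raw=[2.5000 2.0000]
After op 3 tick(9): ref=11.0000 raw=[13.7500 11.9000]
After op 4 tick(1): ref=12.0000 raw=[15.0000 13.0000]
Wrap final raw readings (mod 24): 15.0000 mod 24 = 15.0000; 13.0000 mod 24 = 13.0000

Answer: 15.0000 13.0000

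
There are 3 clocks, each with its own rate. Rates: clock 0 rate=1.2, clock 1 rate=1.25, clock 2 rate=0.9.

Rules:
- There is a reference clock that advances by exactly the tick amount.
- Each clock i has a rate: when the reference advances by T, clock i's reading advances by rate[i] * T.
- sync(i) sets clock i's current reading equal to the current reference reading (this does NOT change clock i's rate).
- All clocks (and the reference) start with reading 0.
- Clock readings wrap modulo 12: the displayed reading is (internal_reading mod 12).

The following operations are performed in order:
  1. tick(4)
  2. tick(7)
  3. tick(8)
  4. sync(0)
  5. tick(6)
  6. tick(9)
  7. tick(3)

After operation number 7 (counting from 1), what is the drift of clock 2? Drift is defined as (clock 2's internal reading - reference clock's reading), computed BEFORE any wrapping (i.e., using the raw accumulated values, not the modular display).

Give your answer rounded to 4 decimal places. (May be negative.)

After op 1 tick(4): ref=4.0000 raw=[4.8000 5.0000 3.6000]
After op 2 tick(7): ref=11.0000 raw=[13.2000 13.7500 9.9000]
After op 3 tick(8): ref=19.0000 raw=[22.8000 23.7500 17.1000]
After op 4 sync(0): ref=19.0000 raw=[19.0000 23.7500 17.1000]
After op 5 tick(6): ref=25.0000 raw=[26.2000 31.2500 22.5000]
After op 6 tick(9): ref=34.0000 raw=[37.0000 42.5000 30.6000]
After op 7 tick(3): ref=37.0000 raw=[40.6000 46.2500 33.3000]
Drift of clock 2 after op 7: 33.3000 - 37.0000 = -3.7000

Answer: -3.7000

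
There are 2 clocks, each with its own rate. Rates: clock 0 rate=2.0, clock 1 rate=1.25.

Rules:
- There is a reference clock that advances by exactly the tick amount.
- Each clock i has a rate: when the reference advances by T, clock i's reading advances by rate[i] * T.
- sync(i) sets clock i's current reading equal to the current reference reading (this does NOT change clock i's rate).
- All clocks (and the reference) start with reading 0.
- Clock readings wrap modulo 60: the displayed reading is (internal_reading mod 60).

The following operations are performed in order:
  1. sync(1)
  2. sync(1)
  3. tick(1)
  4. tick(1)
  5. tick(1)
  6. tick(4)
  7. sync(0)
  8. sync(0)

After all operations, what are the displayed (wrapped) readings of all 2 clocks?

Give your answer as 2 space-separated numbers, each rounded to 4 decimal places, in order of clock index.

After op 1 sync(1): ref=0.0000 raw=[0.0000 0.0000]
After op 2 sync(1): ref=0.0000 raw=[0.0000 0.0000]
After op 3 tick(1): ref=1.0000 raw=[2.0000 1.2500]
After op 4 tick(1): ref=2.0000 raw=[4.0000 2.5000]
After op 5 tick(1): ref=3.0000 raw=[6.0000 3.7500]
After op 6 tick(4): ref=7.0000 raw=[14.0000 8.7500]
After op 7 sync(0): ref=7.0000 raw=[7.0000 8.7500]
After op 8 sync(0): ref=7.0000 raw=[7.0000 8.7500]
Wrap final raw readings (mod 60): 7.0000 mod 60 = 7.0000; 8.7500 mod 60 = 8.7500

Answer: 7.0000 8.7500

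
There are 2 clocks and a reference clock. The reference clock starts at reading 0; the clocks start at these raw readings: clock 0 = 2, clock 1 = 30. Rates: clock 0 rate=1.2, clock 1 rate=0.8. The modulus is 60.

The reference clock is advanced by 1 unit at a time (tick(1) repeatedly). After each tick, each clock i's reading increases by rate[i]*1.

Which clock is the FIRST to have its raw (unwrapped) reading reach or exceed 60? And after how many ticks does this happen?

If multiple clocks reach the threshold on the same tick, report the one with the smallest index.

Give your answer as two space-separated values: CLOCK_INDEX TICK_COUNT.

Answer: 1 38

Derivation:
clock 0: start=2, rate=1.2, needs 60-2 = 58; ticks = ceil(58/1.2) = ceil(48.3333) = 49; reading at tick 49 = 2 + 1.2*49 = 60.8000
clock 1: start=30, rate=0.8, needs 60-30 = 30; ticks = ceil(30/0.8) = ceil(37.5000) = 38; reading at tick 38 = 30 + 0.8*38 = 60.4000
Minimum tick count = 38; winners = [1]; smallest index = 1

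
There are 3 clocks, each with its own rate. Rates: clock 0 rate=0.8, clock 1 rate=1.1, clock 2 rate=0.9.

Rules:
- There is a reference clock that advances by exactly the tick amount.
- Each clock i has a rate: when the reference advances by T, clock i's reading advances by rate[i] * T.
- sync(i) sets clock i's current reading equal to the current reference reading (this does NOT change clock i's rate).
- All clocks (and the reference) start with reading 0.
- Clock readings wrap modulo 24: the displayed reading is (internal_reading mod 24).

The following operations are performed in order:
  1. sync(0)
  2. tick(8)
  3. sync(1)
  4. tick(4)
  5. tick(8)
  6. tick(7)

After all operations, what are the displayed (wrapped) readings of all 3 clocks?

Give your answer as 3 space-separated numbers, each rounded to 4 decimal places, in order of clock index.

Answer: 21.6000 4.9000 0.3000

Derivation:
After op 1 sync(0): ref=0.0000 raw=[0.0000 0.0000 0.0000]
After op 2 tick(8): ref=8.0000 raw=[6.4000 8.8000 7.2000]
After op 3 sync(1): ref=8.0000 raw=[6.4000 8.0000 7.2000]
After op 4 tick(4): ref=12.0000 raw=[9.6000 12.4000 10.8000]
After op 5 tick(8): ref=20.0000 raw=[16.0000 21.2000 18.0000]
After op 6 tick(7): ref=27.0000 raw=[21.6000 28.9000 24.3000]
Wrap final raw readings (mod 24): 21.6000 mod 24 = 21.6000; 28.9000 mod 24 = 4.9000; 24.3000 mod 24 = 0.3000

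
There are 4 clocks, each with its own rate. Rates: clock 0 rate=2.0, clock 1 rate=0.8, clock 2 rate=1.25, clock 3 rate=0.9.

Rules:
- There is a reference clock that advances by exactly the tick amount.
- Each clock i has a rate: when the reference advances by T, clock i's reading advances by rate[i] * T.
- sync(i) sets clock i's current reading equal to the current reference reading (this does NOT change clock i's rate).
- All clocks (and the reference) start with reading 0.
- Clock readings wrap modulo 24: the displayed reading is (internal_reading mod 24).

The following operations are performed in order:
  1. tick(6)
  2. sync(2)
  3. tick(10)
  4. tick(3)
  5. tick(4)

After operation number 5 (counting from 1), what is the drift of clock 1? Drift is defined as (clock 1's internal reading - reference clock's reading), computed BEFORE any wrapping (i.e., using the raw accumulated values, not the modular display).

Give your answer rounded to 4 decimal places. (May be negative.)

After op 1 tick(6): ref=6.0000 raw=[12.0000 4.8000 7.5000 5.4000]
After op 2 sync(2): ref=6.0000 raw=[12.0000 4.8000 6.0000 5.4000]
After op 3 tick(10): ref=16.0000 raw=[32.0000 12.8000 18.5000 14.4000]
After op 4 tick(3): ref=19.0000 raw=[38.0000 15.2000 22.2500 17.1000]
After op 5 tick(4): ref=23.0000 raw=[46.0000 18.4000 27.2500 20.7000]
Drift of clock 1 after op 5: 18.4000 - 23.0000 = -4.6000

Answer: -4.6000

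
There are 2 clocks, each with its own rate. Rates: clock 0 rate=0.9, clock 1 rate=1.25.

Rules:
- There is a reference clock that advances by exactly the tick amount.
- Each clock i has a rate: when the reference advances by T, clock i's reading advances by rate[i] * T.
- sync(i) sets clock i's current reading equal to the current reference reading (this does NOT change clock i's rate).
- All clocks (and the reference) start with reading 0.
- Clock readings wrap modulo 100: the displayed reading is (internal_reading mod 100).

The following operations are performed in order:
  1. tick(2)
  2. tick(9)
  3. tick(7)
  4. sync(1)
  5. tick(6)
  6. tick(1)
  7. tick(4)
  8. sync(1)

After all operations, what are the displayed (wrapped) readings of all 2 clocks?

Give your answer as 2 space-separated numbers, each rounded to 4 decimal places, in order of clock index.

After op 1 tick(2): ref=2.0000 raw=[1.8000 2.5000]
After op 2 tick(9): ref=11.0000 raw=[9.9000 13.7500]
After op 3 tick(7): ref=18.0000 raw=[16.2000 22.5000]
After op 4 sync(1): ref=18.0000 raw=[16.2000 18.0000]
After op 5 tick(6): ref=24.0000 raw=[21.6000 25.5000]
After op 6 tick(1): ref=25.0000 raw=[22.5000 26.7500]
After op 7 tick(4): ref=29.0000 raw=[26.1000 31.7500]
After op 8 sync(1): ref=29.0000 raw=[26.1000 29.0000]
Wrap final raw readings (mod 100): 26.1000 mod 100 = 26.1000; 29.0000 mod 100 = 29.0000

Answer: 26.1000 29.0000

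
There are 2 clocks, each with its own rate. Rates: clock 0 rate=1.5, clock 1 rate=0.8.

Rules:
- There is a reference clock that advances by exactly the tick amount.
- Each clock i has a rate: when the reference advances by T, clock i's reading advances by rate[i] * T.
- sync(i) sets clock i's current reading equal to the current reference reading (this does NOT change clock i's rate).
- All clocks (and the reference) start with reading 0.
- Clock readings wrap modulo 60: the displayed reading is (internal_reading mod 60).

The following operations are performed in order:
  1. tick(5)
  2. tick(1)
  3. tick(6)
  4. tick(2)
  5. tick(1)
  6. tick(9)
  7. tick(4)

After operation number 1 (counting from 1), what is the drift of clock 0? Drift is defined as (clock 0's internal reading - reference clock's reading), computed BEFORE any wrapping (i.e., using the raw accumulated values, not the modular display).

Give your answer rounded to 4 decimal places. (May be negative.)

After op 1 tick(5): ref=5.0000 raw=[7.5000 4.0000]
Drift of clock 0 after op 1: 7.5000 - 5.0000 = 2.5000

Answer: 2.5000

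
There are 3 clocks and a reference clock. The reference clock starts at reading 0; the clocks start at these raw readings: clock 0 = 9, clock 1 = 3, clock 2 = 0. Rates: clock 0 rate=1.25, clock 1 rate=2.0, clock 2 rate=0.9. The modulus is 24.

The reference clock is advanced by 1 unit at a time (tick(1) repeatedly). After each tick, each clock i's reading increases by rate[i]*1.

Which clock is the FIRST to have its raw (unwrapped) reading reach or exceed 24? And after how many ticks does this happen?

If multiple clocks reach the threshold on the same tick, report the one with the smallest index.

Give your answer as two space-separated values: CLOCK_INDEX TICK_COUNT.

clock 0: start=9, rate=1.25, needs 24-9 = 15; ticks = ceil(15/1.25) = ceil(12.0000) = 12; reading at tick 12 = 9 + 1.25*12 = 24.0000
clock 1: start=3, rate=2.0, needs 24-3 = 21; ticks = ceil(21/2.0) = ceil(10.5000) = 11; reading at tick 11 = 3 + 2.0*11 = 25.0000
clock 2: start=0, rate=0.9, needs 24-0 = 24; ticks = ceil(24/0.9) = ceil(26.6667) = 27; reading at tick 27 = 0 + 0.9*27 = 24.3000
Minimum tick count = 11; winners = [1]; smallest index = 1

Answer: 1 11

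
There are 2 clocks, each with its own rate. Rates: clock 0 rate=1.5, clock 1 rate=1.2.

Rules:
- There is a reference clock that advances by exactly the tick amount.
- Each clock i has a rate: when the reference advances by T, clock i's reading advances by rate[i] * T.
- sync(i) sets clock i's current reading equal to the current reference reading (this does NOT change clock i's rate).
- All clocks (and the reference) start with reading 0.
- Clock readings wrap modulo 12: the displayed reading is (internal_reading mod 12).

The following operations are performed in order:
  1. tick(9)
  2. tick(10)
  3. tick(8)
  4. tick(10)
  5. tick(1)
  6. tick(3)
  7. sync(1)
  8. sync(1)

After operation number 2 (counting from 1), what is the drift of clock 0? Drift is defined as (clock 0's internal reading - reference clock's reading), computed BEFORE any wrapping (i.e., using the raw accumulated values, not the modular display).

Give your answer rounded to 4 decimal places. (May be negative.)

Answer: 9.5000

Derivation:
After op 1 tick(9): ref=9.0000 raw=[13.5000 10.8000]
After op 2 tick(10): ref=19.0000 raw=[28.5000 22.8000]
Drift of clock 0 after op 2: 28.5000 - 19.0000 = 9.5000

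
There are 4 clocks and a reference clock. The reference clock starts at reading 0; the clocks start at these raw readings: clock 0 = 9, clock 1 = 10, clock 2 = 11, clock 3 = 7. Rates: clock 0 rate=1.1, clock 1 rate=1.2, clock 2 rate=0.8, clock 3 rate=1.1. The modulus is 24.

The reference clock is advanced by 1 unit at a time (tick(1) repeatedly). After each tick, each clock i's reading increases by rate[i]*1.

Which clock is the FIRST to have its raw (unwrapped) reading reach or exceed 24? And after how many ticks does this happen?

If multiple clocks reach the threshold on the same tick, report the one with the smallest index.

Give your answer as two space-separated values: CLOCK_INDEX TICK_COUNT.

Answer: 1 12

Derivation:
clock 0: start=9, rate=1.1, needs 24-9 = 15; ticks = ceil(15/1.1) = ceil(13.6364) = 14; reading at tick 14 = 9 + 1.1*14 = 24.4000
clock 1: start=10, rate=1.2, needs 24-10 = 14; ticks = ceil(14/1.2) = ceil(11.6667) = 12; reading at tick 12 = 10 + 1.2*12 = 24.4000
clock 2: start=11, rate=0.8, needs 24-11 = 13; ticks = ceil(13/0.8) = ceil(16.2500) = 17; reading at tick 17 = 11 + 0.8*17 = 24.6000
clock 3: start=7, rate=1.1, needs 24-7 = 17; ticks = ceil(17/1.1) = ceil(15.4545) = 16; reading at tick 16 = 7 + 1.1*16 = 24.6000
Minimum tick count = 12; winners = [1]; smallest index = 1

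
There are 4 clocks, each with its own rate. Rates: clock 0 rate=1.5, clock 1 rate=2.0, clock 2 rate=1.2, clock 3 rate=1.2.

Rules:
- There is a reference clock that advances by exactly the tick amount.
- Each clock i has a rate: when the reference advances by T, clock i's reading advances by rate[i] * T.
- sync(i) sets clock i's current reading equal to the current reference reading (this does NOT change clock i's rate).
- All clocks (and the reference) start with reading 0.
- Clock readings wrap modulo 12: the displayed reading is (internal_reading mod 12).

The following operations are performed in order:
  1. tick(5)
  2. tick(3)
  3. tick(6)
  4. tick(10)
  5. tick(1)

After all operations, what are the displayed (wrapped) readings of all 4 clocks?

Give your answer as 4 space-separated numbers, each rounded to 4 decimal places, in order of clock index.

After op 1 tick(5): ref=5.0000 raw=[7.5000 10.0000 6.0000 6.0000]
After op 2 tick(3): ref=8.0000 raw=[12.0000 16.0000 9.6000 9.6000]
After op 3 tick(6): ref=14.0000 raw=[21.0000 28.0000 16.8000 16.8000]
After op 4 tick(10): ref=24.0000 raw=[36.0000 48.0000 28.8000 28.8000]
After op 5 tick(1): ref=25.0000 raw=[37.5000 50.0000 30.0000 30.0000]
Wrap final raw readings (mod 12): 37.5000 mod 12 = 1.5000; 50.0000 mod 12 = 2.0000; 30.0000 mod 12 = 6.0000; 30.0000 mod 12 = 6.0000

Answer: 1.5000 2.0000 6.0000 6.0000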